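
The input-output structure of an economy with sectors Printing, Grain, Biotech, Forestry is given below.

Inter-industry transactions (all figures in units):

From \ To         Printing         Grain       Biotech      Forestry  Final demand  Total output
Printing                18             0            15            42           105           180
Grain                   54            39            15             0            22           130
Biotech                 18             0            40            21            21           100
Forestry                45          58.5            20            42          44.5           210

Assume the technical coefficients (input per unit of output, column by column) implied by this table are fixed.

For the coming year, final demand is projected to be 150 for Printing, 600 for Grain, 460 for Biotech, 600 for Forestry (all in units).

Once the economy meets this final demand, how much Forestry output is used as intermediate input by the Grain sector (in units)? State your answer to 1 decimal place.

Technical coefficients a_ij = z_ij / X_j:
  a_11 = 18/180 = 0.10, a_21 = 54/180 = 0.30, a_31 = 18/180 = 0.10, a_41 = 45/180 = 0.25
  a_12 = 0/130 = 0.00, a_22 = 39/130 = 0.30, a_32 = 0/130 = 0.00, a_42 = 58.5/130 = 0.45
  a_13 = 15/100 = 0.15, a_23 = 15/100 = 0.15, a_33 = 40/100 = 0.40, a_43 = 20/100 = 0.20
  a_14 = 42/210 = 0.20, a_24 = 0/210 = 0.00, a_34 = 21/210 = 0.10, a_44 = 42/210 = 0.20
I − A =
  [   0.90     0.00    -0.15    -0.20]
  [  -0.30     0.70    -0.15     0.00]
  [  -0.10     0.00     0.60    -0.10]
  [  -0.25    -0.45    -0.20     0.80]
Compute the cofactors C_ij = (−1)^(i+j)·(3×3 minor ij) of I−A; the adjugate is their transpose:
adj(I−A) = Cᵀ =
  [ 0.31525   0.06075   0.12550   0.09450]
  [ 0.15375   0.36425   0.14850   0.05700]
  [ 0.08700   0.04950   0.44200   0.07700]
  [ 0.20675   0.23625   0.23325   0.36750]
det(I−A) = Σ_j (I−A)_1j·C_1j = (0.90)(0.31525) + (0.00)(0.15375) + (-0.15)(0.08700) + (-0.20)(0.20675) = 0.229325
(I − A)⁻¹ = adj(I−A) / det(I−A) ≈
  [   1.3747     0.2649     0.5473     0.4121]
  [   0.6704     1.5884     0.6476     0.2486]
  [   0.3794     0.2159     1.9274     0.3358]
  [   0.9016     1.0302     1.0171     1.6025]
First solve x = (I − A)⁻¹ d = adj(I−A)·d / det(I−A); in particular x_2 = (0.15375·150 + 0.36425·600 + 0.14850·460 + 0.05700·600) / 0.229325 = 344.1225 / 0.229325 ≈ 1500.589.
Intermediate flow from 4 to 2: z_42 = a_42 · x_2 = 0.45 × 344.1225 / 0.229325 = 154.855125 / 0.229325 ≈ 675.3.

z_42 = 675.3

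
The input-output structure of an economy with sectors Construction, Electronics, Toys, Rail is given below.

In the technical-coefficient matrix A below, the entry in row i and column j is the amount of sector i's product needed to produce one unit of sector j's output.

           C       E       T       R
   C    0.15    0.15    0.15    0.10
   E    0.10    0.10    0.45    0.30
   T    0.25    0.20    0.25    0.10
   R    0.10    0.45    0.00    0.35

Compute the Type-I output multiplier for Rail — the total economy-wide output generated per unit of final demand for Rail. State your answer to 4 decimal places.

m_R = 5.9054

I − A =
  [   0.85    -0.15    -0.15    -0.10]
  [  -0.10     0.90    -0.45    -0.30]
  [  -0.25    -0.20     0.75    -0.10]
  [  -0.10    -0.45     0.00     0.65]
Compute the cofactors C_ij = (−1)^(i+j)·(3×3 minor ij) of I−A; the adjugate is their transpose:
adj(I−A) = Cᵀ =
  [ 0.258750   0.133125   0.131625   0.121500]
  [ 0.148875   0.381000   0.258375   0.238500]
  [ 0.145000   0.183875   0.354750   0.161750]
  [ 0.142875   0.284250   0.199125   0.432375]
det(I−A) = Σ_j (I−A)_1j·C_1j = (0.85)(0.258750) + (-0.15)(0.148875) + (-0.15)(0.145000) + (-0.10)(0.142875) = 0.16156875
(I − A)⁻¹ = adj(I−A) / det(I−A) ≈
  [   1.60149     0.82395     0.81467     0.75200]
  [   0.92143     2.35813     1.59916     1.47615]
  [   0.89745     1.13806     2.19566     1.00112]
  [   0.88430     1.75931     1.23245     2.67611]
The output multiplier for sector j is the column-j sum of the Leontief inverse (I − A)⁻¹ = adj(I−A) / det(I−A).
Column R of adj(I−A): (0.121500, 0.238500, 0.161750, 0.432375); det(I−A) = 0.16156875.
m_R = (0.121500 + 0.238500 + 0.161750 + 0.432375) / 0.16156875 = 0.954125 / 0.16156875 ≈ 5.9054.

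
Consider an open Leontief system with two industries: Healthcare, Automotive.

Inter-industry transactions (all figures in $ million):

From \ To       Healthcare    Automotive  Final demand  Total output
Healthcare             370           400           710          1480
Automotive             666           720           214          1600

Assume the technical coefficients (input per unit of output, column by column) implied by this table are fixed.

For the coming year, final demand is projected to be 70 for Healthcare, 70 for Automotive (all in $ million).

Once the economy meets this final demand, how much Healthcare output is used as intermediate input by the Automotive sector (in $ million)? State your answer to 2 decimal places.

z_12 = 70.00

Technical coefficients a_ij = z_ij / X_j:
  a_11 = 370/1480 = 0.25, a_21 = 666/1480 = 0.45
  a_12 = 400/1600 = 0.25, a_22 = 720/1600 = 0.45
I − A =
  [   0.75    -0.25]
  [  -0.45     0.55]
det(I−A) = (0.75)(0.55) − (-0.25)(-0.45) = 0.3000
adj(I−A) = [[0.55, 0.25], [0.45, 0.75]]
(I − A)⁻¹ = adj(I−A) / det(I−A) ≈
  [   1.8333     0.8333]
  [   1.5000     2.5000]
First solve x = (I − A)⁻¹ d = adj(I−A)·d / det(I−A); in particular x_2 = (0.45·70 + 0.75·70) / 0.3000 = 84.00 / 0.3000 = 280.0000.
Intermediate flow from 1 to 2: z_12 = a_12 · x_2 = 0.25 × 84.00 / 0.3000 = 21.00 / 0.3000 = 70.00.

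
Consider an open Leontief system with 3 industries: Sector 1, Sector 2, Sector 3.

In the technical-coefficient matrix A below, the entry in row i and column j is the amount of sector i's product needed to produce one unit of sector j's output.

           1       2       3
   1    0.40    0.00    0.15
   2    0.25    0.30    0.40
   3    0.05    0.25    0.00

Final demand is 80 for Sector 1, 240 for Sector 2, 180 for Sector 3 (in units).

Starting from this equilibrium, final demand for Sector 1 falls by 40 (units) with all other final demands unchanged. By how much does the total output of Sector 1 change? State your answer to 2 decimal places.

I − A =
  [   0.60     0.00    -0.15]
  [  -0.25     0.70    -0.40]
  [  -0.05    -0.25     1.00]
Cofactors of I−A, C_ij = (−1)^(i+j)·(minor ij) (rows/columns in the sector order above):
  C_11 = (0.70)(1.00) − (-0.40)(-0.25) = 0.6000
  C_12 = −[(-0.25)(1.00) − (-0.40)(-0.05)] = 0.2700
  C_13 = (-0.25)(-0.25) − (0.70)(-0.05) = 0.0975
  C_21 = −[(0.00)(1.00) − (-0.15)(-0.25)] = 0.0375
  C_22 = (0.60)(1.00) − (-0.15)(-0.05) = 0.5925
  C_23 = −[(0.60)(-0.25) − (0.00)(-0.05)] = 0.1500
  C_31 = (0.00)(-0.40) − (-0.15)(0.70) = 0.1050
  C_32 = −[(0.60)(-0.40) − (-0.15)(-0.25)] = 0.2775
  C_33 = (0.60)(0.70) − (0.00)(-0.25) = 0.4200
det(I−A) = Σ_j (I−A)_1j·C_1j = (0.60)(0.6000) + (0.00)(0.2700) + (-0.15)(0.0975) = 0.345375
adj(I−A) = Cᵀ =
  [ 0.6000   0.0375   0.1050]
  [ 0.2700   0.5925   0.2775]
  [ 0.0975   0.1500   0.4200]
(I − A)⁻¹ = adj(I−A) / det(I−A) ≈
  [   1.7372     0.1086     0.3040]
  [   0.7818     1.7155     0.8035]
  [   0.2823     0.4343     1.2161]
Δx = (I − A)⁻¹ Δd with Δd having -40 in the Sector 1 component and 0 elsewhere.
So Δx_1 = L_11 · (-40), where L_11 = adj(I−A)_11 / det(I−A) = 0.6000 / 0.345375.
Δx_1 = 0.6000 × (-40) / 0.345375 = -24.00 / 0.345375 ≈ -69.49.

Δx_1 = -69.49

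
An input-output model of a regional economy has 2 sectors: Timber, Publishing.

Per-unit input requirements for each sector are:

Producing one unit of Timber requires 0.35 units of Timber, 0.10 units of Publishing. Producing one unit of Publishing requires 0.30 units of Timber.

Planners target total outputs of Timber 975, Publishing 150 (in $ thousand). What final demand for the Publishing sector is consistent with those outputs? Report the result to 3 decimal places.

d_2 = 52.500

I − A =
  [   0.65    -0.30]
  [  -0.10     1.00]
d = (I − A) x:
  d_1 = (+0.65)·975 + (-0.30)·150 = 588.750
  d_2 = (-0.10)·975 + (+1.00)·150 = 52.500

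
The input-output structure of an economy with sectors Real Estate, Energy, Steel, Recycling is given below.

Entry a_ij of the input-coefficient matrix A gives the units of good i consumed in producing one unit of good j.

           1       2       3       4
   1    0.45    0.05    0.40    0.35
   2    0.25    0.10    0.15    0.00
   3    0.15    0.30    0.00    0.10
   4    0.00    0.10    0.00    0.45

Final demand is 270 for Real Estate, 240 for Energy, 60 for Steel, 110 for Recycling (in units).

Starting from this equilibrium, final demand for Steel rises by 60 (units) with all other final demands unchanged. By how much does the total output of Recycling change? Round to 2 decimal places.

I − A =
  [   0.55    -0.05    -0.40    -0.35]
  [  -0.25     0.90    -0.15     0.00]
  [  -0.15    -0.30     1.00    -0.10]
  [   0.00    -0.10     0.00     0.55]
Compute the cofactors C_ij = (−1)^(i+j)·(3×3 minor ij) of I−A; the adjugate is their transpose:
adj(I−A) = Cᵀ =
  [ 0.468750   0.132500   0.207375   0.336000]
  [ 0.149875   0.269500   0.100375   0.113625]
  [ 0.118000   0.105625   0.256625   0.121750]
  [ 0.027250   0.049000   0.018250   0.372625]
det(I−A) = Σ_j (I−A)_1j·C_1j = (0.55)(0.468750) + (-0.05)(0.149875) + (-0.40)(0.118000) + (-0.35)(0.027250) = 0.19358125
(I − A)⁻¹ = adj(I−A) / det(I−A) ≈
  [   2.4215     0.6845     1.0713     1.7357]
  [   0.7742     1.3922     0.5185     0.5870]
  [   0.6096     0.5456     1.3257     0.6289]
  [   0.1408     0.2531     0.0943     1.9249]
Δx = (I − A)⁻¹ Δd with Δd having +60 in the Steel component and 0 elsewhere.
So Δx_4 = L_43 · (+60), where L_43 = adj(I−A)_43 / det(I−A) = 0.018250 / 0.19358125.
Δx_4 = 0.018250 × (+60) / 0.19358125 = 1.095 / 0.19358125 ≈ 5.66.

Δx_4 = 5.66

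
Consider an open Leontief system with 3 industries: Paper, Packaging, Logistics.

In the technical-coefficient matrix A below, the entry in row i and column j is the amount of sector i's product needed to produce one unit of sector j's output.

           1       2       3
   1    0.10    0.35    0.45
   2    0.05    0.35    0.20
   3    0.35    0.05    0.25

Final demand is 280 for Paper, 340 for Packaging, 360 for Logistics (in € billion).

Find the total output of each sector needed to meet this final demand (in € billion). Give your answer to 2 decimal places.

I − A =
  [   0.90    -0.35    -0.45]
  [  -0.05     0.65    -0.20]
  [  -0.35    -0.05     0.75]
Cofactors of I−A, C_ij = (−1)^(i+j)·(minor ij) (rows/columns in the sector order above):
  C_11 = (0.65)(0.75) − (-0.20)(-0.05) = 0.4775
  C_12 = −[(-0.05)(0.75) − (-0.20)(-0.35)] = 0.1075
  C_13 = (-0.05)(-0.05) − (0.65)(-0.35) = 0.2300
  C_21 = −[(-0.35)(0.75) − (-0.45)(-0.05)] = 0.2850
  C_22 = (0.90)(0.75) − (-0.45)(-0.35) = 0.5175
  C_23 = −[(0.90)(-0.05) − (-0.35)(-0.35)] = 0.1675
  C_31 = (-0.35)(-0.20) − (-0.45)(0.65) = 0.3625
  C_32 = −[(0.90)(-0.20) − (-0.45)(-0.05)] = 0.2025
  C_33 = (0.90)(0.65) − (-0.35)(-0.05) = 0.5675
det(I−A) = Σ_j (I−A)_1j·C_1j = (0.90)(0.4775) + (-0.35)(0.1075) + (-0.45)(0.2300) = 0.288625
adj(I−A) = Cᵀ =
  [ 0.4775   0.2850   0.3625]
  [ 0.1075   0.5175   0.2025]
  [ 0.2300   0.1675   0.5675]
(I − A)⁻¹ = adj(I−A) / det(I−A) ≈
  [   1.6544     0.9874     1.2560]
  [   0.3725     1.7930     0.7016]
  [   0.7969     0.5803     1.9662]
x = (I − A)⁻¹ d = adj(I−A)·d / det(I−A), with det(I−A) = 0.288625:
  x_1 = (0.4775·280 + 0.2850·340 + 0.3625·360) / 0.288625 = 361.10 / 0.288625 ≈ 1251.10
  x_2 = (0.1075·280 + 0.5175·340 + 0.2025·360) / 0.288625 = 278.95 / 0.288625 ≈ 966.48
  x_3 = (0.2300·280 + 0.1675·340 + 0.5675·360) / 0.288625 = 325.65 / 0.288625 ≈ 1128.28

x_1 = 1251.10, x_2 = 966.48, x_3 = 1128.28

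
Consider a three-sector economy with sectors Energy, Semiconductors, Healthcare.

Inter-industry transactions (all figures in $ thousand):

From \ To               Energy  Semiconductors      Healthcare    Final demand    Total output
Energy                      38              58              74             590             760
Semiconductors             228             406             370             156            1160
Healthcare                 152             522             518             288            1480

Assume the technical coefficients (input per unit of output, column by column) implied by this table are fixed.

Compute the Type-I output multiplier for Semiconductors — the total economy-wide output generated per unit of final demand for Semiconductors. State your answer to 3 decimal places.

m_S = 4.089

Technical coefficients a_ij = z_ij / X_j:
  a_EE = 38/760 = 0.05, a_SE = 228/760 = 0.30, a_HE = 152/760 = 0.20
  a_ES = 58/1160 = 0.05, a_SS = 406/1160 = 0.35, a_HS = 522/1160 = 0.45
  a_EH = 74/1480 = 0.05, a_SH = 370/1480 = 0.25, a_HH = 518/1480 = 0.35
I − A =
  [   0.95    -0.05    -0.05]
  [  -0.30     0.65    -0.25]
  [  -0.20    -0.45     0.65]
Cofactors of I−A, C_ij = (−1)^(i+j)·(minor ij) (rows/columns in the sector order above):
  C_11 = (0.65)(0.65) − (-0.25)(-0.45) = 0.3100
  C_12 = −[(-0.30)(0.65) − (-0.25)(-0.20)] = 0.2450
  C_13 = (-0.30)(-0.45) − (0.65)(-0.20) = 0.2650
  C_21 = −[(-0.05)(0.65) − (-0.05)(-0.45)] = 0.0550
  C_22 = (0.95)(0.65) − (-0.05)(-0.20) = 0.6075
  C_23 = −[(0.95)(-0.45) − (-0.05)(-0.20)] = 0.4375
  C_31 = (-0.05)(-0.25) − (-0.05)(0.65) = 0.0450
  C_32 = −[(0.95)(-0.25) − (-0.05)(-0.30)] = 0.2525
  C_33 = (0.95)(0.65) − (-0.05)(-0.30) = 0.6025
det(I−A) = Σ_j (I−A)_1j·C_1j = (0.95)(0.3100) + (-0.05)(0.2450) + (-0.05)(0.2650) = 0.2690
adj(I−A) = Cᵀ =
  [ 0.3100   0.0550   0.0450]
  [ 0.2450   0.6075   0.2525]
  [ 0.2650   0.4375   0.6025]
(I − A)⁻¹ = adj(I−A) / det(I−A) ≈
  [   1.1524     0.2045     0.1673]
  [   0.9108     2.2584     0.9387]
  [   0.9851     1.6264     2.2398]
The output multiplier for sector j is the column-j sum of the Leontief inverse (I − A)⁻¹ = adj(I−A) / det(I−A).
Column S of adj(I−A): (0.0550, 0.6075, 0.4375); det(I−A) = 0.2690.
m_S = (0.0550 + 0.6075 + 0.4375) / 0.2690 = 1.10 / 0.2690 ≈ 4.089.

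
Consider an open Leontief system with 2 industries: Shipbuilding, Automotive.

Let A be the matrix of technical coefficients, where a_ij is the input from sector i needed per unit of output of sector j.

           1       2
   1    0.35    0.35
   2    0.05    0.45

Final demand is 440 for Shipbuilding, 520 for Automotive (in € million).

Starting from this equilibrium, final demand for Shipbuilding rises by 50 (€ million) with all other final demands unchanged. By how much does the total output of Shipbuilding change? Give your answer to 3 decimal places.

Δx_1 = 80.882

I − A =
  [   0.65    -0.35]
  [  -0.05     0.55]
det(I−A) = (0.65)(0.55) − (-0.35)(-0.05) = 0.3400
adj(I−A) = [[0.55, 0.35], [0.05, 0.65]]
(I − A)⁻¹ = adj(I−A) / det(I−A) ≈
  [   1.6176     1.0294]
  [   0.1471     1.9118]
Δx = (I − A)⁻¹ Δd with Δd having +50 in the Shipbuilding component and 0 elsewhere.
So Δx_1 = L_11 · (+50), where L_11 = adj(I−A)_11 / det(I−A) = 0.55 / 0.3400.
Δx_1 = 0.55 × (+50) / 0.3400 = 27.50 / 0.3400 ≈ 80.882.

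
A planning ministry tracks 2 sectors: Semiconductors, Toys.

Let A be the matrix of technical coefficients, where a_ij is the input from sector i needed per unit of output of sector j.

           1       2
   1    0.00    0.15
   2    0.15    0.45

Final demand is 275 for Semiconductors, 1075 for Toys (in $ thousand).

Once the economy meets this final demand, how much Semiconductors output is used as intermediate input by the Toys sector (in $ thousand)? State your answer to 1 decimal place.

I − A =
  [   1.00    -0.15]
  [  -0.15     0.55]
det(I−A) = (1.00)(0.55) − (-0.15)(-0.15) = 0.5275
adj(I−A) = [[0.55, 0.15], [0.15, 1.00]]
(I − A)⁻¹ = adj(I−A) / det(I−A) ≈
  [   1.0427     0.2844]
  [   0.2844     1.8957]
First solve x = (I − A)⁻¹ d = adj(I−A)·d / det(I−A); in particular x_2 = (0.15·275 + 1.00·1075) / 0.5275 = 1116.25 / 0.5275 ≈ 2116.114.
Intermediate flow from 1 to 2: z_12 = a_12 · x_2 = 0.15 × 1116.25 / 0.5275 = 167.4375 / 0.5275 ≈ 317.4.

z_12 = 317.4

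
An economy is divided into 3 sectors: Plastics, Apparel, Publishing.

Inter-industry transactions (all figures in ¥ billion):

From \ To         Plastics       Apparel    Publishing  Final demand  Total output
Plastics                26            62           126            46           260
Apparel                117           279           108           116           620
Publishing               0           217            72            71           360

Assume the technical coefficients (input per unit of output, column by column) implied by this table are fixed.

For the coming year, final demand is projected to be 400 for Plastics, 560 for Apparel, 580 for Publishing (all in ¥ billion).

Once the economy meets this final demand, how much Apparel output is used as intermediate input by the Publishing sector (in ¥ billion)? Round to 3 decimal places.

z_23 = 713.583

Technical coefficients a_ij = z_ij / X_j:
  a_11 = 26/260 = 0.10, a_21 = 117/260 = 0.45, a_31 = 0/260 = 0.00
  a_12 = 62/620 = 0.10, a_22 = 279/620 = 0.45, a_32 = 217/620 = 0.35
  a_13 = 126/360 = 0.35, a_23 = 108/360 = 0.30, a_33 = 72/360 = 0.20
I − A =
  [   0.90    -0.10    -0.35]
  [  -0.45     0.55    -0.30]
  [   0.00    -0.35     0.80]
Cofactors of I−A, C_ij = (−1)^(i+j)·(minor ij) (rows/columns in the sector order above):
  C_11 = (0.55)(0.80) − (-0.30)(-0.35) = 0.3350
  C_12 = −[(-0.45)(0.80) − (-0.30)(0.00)] = 0.3600
  C_13 = (-0.45)(-0.35) − (0.55)(0.00) = 0.1575
  C_21 = −[(-0.10)(0.80) − (-0.35)(-0.35)] = 0.2025
  C_22 = (0.90)(0.80) − (-0.35)(0.00) = 0.7200
  C_23 = −[(0.90)(-0.35) − (-0.10)(0.00)] = 0.3150
  C_31 = (-0.10)(-0.30) − (-0.35)(0.55) = 0.2225
  C_32 = −[(0.90)(-0.30) − (-0.35)(-0.45)] = 0.4275
  C_33 = (0.90)(0.55) − (-0.10)(-0.45) = 0.4500
det(I−A) = Σ_j (I−A)_1j·C_1j = (0.90)(0.3350) + (-0.10)(0.3600) + (-0.35)(0.1575) = 0.210375
adj(I−A) = Cᵀ =
  [ 0.3350   0.2025   0.2225]
  [ 0.3600   0.7200   0.4275]
  [ 0.1575   0.3150   0.4500]
(I − A)⁻¹ = adj(I−A) / det(I−A) ≈
  [   1.5924     0.9626     1.0576]
  [   1.7112     3.4225     2.0321]
  [   0.7487     1.4973     2.1390]
First solve x = (I − A)⁻¹ d = adj(I−A)·d / det(I−A); in particular x_3 = (0.1575·400 + 0.3150·560 + 0.4500·580) / 0.210375 = 500.40 / 0.210375 ≈ 2378.60963.
Intermediate flow from 2 to 3: z_23 = a_23 · x_3 = 0.30 × 500.40 / 0.210375 = 150.12 / 0.210375 ≈ 713.583.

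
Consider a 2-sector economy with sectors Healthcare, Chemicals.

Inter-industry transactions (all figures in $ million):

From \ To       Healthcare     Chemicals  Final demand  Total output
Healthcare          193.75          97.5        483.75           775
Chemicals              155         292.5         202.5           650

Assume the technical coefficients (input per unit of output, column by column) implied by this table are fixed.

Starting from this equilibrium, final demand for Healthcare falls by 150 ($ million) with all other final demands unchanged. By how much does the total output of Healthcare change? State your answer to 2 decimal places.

Technical coefficients a_ij = z_ij / X_j:
  a_11 = 193.75/775 = 0.25, a_21 = 155/775 = 0.20
  a_12 = 97.5/650 = 0.15, a_22 = 292.5/650 = 0.45
I − A =
  [   0.75    -0.15]
  [  -0.20     0.55]
det(I−A) = (0.75)(0.55) − (-0.15)(-0.20) = 0.3825
adj(I−A) = [[0.55, 0.15], [0.20, 0.75]]
(I − A)⁻¹ = adj(I−A) / det(I−A) ≈
  [   1.4379     0.3922]
  [   0.5229     1.9608]
Δx = (I − A)⁻¹ Δd with Δd having -150 in the Healthcare component and 0 elsewhere.
So Δx_1 = L_11 · (-150), where L_11 = adj(I−A)_11 / det(I−A) = 0.55 / 0.3825.
Δx_1 = 0.55 × (-150) / 0.3825 = -82.50 / 0.3825 ≈ -215.69.

Δx_1 = -215.69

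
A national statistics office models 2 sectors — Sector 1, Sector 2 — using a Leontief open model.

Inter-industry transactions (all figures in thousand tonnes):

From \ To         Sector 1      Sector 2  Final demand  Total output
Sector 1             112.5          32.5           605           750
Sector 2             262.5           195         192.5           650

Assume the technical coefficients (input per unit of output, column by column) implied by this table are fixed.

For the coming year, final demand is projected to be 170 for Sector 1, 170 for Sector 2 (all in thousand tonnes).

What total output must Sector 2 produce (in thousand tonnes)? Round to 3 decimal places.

Technical coefficients a_ij = z_ij / X_j:
  a_11 = 112.5/750 = 0.15, a_21 = 262.5/750 = 0.35
  a_12 = 32.5/650 = 0.05, a_22 = 195/650 = 0.30
I − A =
  [   0.85    -0.05]
  [  -0.35     0.70]
det(I−A) = (0.85)(0.70) − (-0.05)(-0.35) = 0.5775
adj(I−A) = [[0.70, 0.05], [0.35, 0.85]]
(I − A)⁻¹ = adj(I−A) / det(I−A) ≈
  [   1.2121     0.0866]
  [   0.6061     1.4719]
x = (I − A)⁻¹ d = adj(I−A)·d / det(I−A), with det(I−A) = 0.5775:
  x_1 = (0.70·170 + 0.05·170) / 0.5775 = 127.50 / 0.5775 ≈ 220.779
  x_2 = (0.35·170 + 0.85·170) / 0.5775 = 204.00 / 0.5775 ≈ 353.247

x_2 = 353.247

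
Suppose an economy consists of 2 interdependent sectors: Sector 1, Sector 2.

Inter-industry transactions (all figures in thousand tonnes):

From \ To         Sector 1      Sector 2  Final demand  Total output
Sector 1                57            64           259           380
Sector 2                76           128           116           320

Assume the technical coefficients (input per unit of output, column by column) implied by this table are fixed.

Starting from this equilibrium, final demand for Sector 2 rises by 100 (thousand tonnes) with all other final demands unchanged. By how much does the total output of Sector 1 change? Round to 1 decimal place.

Δx_1 = 42.6

Technical coefficients a_ij = z_ij / X_j:
  a_11 = 57/380 = 0.15, a_21 = 76/380 = 0.20
  a_12 = 64/320 = 0.20, a_22 = 128/320 = 0.40
I − A =
  [   0.85    -0.20]
  [  -0.20     0.60]
det(I−A) = (0.85)(0.60) − (-0.20)(-0.20) = 0.4700
adj(I−A) = [[0.60, 0.20], [0.20, 0.85]]
(I − A)⁻¹ = adj(I−A) / det(I−A) ≈
  [   1.2766     0.4255]
  [   0.4255     1.8085]
Δx = (I − A)⁻¹ Δd with Δd having +100 in the Sector 2 component and 0 elsewhere.
So Δx_1 = L_12 · (+100), where L_12 = adj(I−A)_12 / det(I−A) = 0.20 / 0.4700.
Δx_1 = 0.20 × (+100) / 0.4700 = 20.00 / 0.4700 ≈ 42.6.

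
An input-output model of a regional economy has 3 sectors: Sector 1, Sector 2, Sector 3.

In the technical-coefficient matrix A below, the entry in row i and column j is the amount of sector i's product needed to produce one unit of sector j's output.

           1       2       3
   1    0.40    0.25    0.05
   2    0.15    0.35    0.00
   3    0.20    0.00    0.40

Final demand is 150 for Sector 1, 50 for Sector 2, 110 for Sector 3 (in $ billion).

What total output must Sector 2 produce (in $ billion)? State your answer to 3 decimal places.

x_2 = 155.244

I − A =
  [   0.60    -0.25    -0.05]
  [  -0.15     0.65     0.00]
  [  -0.20     0.00     0.60]
Cofactors of I−A, C_ij = (−1)^(i+j)·(minor ij) (rows/columns in the sector order above):
  C_11 = (0.65)(0.60) − (0.00)(0.00) = 0.3900
  C_12 = −[(-0.15)(0.60) − (0.00)(-0.20)] = 0.0900
  C_13 = (-0.15)(0.00) − (0.65)(-0.20) = 0.1300
  C_21 = −[(-0.25)(0.60) − (-0.05)(0.00)] = 0.1500
  C_22 = (0.60)(0.60) − (-0.05)(-0.20) = 0.3500
  C_23 = −[(0.60)(0.00) − (-0.25)(-0.20)] = 0.0500
  C_31 = (-0.25)(0.00) − (-0.05)(0.65) = 0.0325
  C_32 = −[(0.60)(0.00) − (-0.05)(-0.15)] = 0.0075
  C_33 = (0.60)(0.65) − (-0.25)(-0.15) = 0.3525
det(I−A) = Σ_j (I−A)_1j·C_1j = (0.60)(0.3900) + (-0.25)(0.0900) + (-0.05)(0.1300) = 0.2050
adj(I−A) = Cᵀ =
  [ 0.3900   0.1500   0.0325]
  [ 0.0900   0.3500   0.0075]
  [ 0.1300   0.0500   0.3525]
(I − A)⁻¹ = adj(I−A) / det(I−A) ≈
  [   1.9024     0.7317     0.1585]
  [   0.4390     1.7073     0.0366]
  [   0.6341     0.2439     1.7195]
x = (I − A)⁻¹ d = adj(I−A)·d / det(I−A), with det(I−A) = 0.2050:
  x_1 = (0.3900·150 + 0.1500·50 + 0.0325·110) / 0.2050 = 69.575 / 0.2050 ≈ 339.390
  x_2 = (0.0900·150 + 0.3500·50 + 0.0075·110) / 0.2050 = 31.825 / 0.2050 ≈ 155.244
  x_3 = (0.1300·150 + 0.0500·50 + 0.3525·110) / 0.2050 = 60.775 / 0.2050 ≈ 296.463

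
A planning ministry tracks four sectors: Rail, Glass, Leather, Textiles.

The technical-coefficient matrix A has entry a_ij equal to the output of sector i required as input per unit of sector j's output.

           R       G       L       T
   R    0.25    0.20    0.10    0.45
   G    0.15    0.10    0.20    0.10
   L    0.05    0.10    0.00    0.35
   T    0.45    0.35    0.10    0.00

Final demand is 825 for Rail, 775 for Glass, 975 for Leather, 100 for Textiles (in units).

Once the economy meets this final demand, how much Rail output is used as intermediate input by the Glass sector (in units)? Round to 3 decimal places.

I − A =
  [   0.75    -0.20    -0.10    -0.45]
  [  -0.15     0.90    -0.20    -0.10]
  [  -0.05    -0.10     1.00    -0.35]
  [  -0.45    -0.35    -0.10     1.00]
Compute the cofactors C_ij = (−1)^(i+j)·(3×3 minor ij) of I−A; the adjugate is their transpose:
adj(I−A) = Cᵀ =
  [ 0.788000   0.377250   0.200500   0.462500]
  [ 0.231750   0.498250   0.143250   0.204250]
  [ 0.222875   0.196000   0.403875   0.261250]
  [ 0.458000   0.363750   0.180750   0.622000]
det(I−A) = Σ_j (I−A)_1j·C_1j = (0.75)(0.788000) + (-0.20)(0.231750) + (-0.10)(0.222875) + (-0.45)(0.458000) = 0.3162625
(I − A)⁻¹ = adj(I−A) / det(I−A) ≈
  [   2.4916     1.1928     0.6340     1.4624]
  [   0.7328     1.5754     0.4529     0.6458]
  [   0.7047     0.6197     1.2770     0.8261]
  [   1.4482     1.1502     0.5715     1.9667]
First solve x = (I − A)⁻¹ d = adj(I−A)·d / det(I−A); in particular x_G = (0.231750·825 + 0.498250·775 + 0.143250·975 + 0.204250·100) / 0.3162625 = 737.43125 / 0.3162625 ≈ 2331.70626.
Intermediate flow from R to G: z_RG = a_RG · x_G = 0.20 × 737.43125 / 0.3162625 = 147.48625 / 0.3162625 ≈ 466.341.

z_RG = 466.341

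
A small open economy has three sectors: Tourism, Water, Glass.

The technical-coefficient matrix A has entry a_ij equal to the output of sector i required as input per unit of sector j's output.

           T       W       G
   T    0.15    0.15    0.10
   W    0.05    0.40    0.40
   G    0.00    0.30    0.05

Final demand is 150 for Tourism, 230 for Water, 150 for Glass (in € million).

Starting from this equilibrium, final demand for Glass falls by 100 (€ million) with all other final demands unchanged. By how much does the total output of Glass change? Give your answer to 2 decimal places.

Δx_G = -134.40

I − A =
  [   0.85    -0.15    -0.10]
  [  -0.05     0.60    -0.40]
  [   0.00    -0.30     0.95]
Cofactors of I−A, C_ij = (−1)^(i+j)·(minor ij) (rows/columns in the sector order above):
  C_11 = (0.60)(0.95) − (-0.40)(-0.30) = 0.4500
  C_12 = −[(-0.05)(0.95) − (-0.40)(0.00)] = 0.0475
  C_13 = (-0.05)(-0.30) − (0.60)(0.00) = 0.0150
  C_21 = −[(-0.15)(0.95) − (-0.10)(-0.30)] = 0.1725
  C_22 = (0.85)(0.95) − (-0.10)(0.00) = 0.8075
  C_23 = −[(0.85)(-0.30) − (-0.15)(0.00)] = 0.2550
  C_31 = (-0.15)(-0.40) − (-0.10)(0.60) = 0.1200
  C_32 = −[(0.85)(-0.40) − (-0.10)(-0.05)] = 0.3450
  C_33 = (0.85)(0.60) − (-0.15)(-0.05) = 0.5025
det(I−A) = Σ_j (I−A)_1j·C_1j = (0.85)(0.4500) + (-0.15)(0.0475) + (-0.10)(0.0150) = 0.373875
adj(I−A) = Cᵀ =
  [ 0.4500   0.1725   0.1200]
  [ 0.0475   0.8075   0.3450]
  [ 0.0150   0.2550   0.5025]
(I − A)⁻¹ = adj(I−A) / det(I−A) ≈
  [   1.2036     0.4614     0.3210]
  [   0.1270     2.1598     0.9228]
  [   0.0401     0.6820     1.3440]
Δx = (I − A)⁻¹ Δd with Δd having -100 in the Glass component and 0 elsewhere.
So Δx_G = L_GG · (-100), where L_GG = adj(I−A)_GG / det(I−A) = 0.5025 / 0.373875.
Δx_G = 0.5025 × (-100) / 0.373875 = -50.25 / 0.373875 ≈ -134.40.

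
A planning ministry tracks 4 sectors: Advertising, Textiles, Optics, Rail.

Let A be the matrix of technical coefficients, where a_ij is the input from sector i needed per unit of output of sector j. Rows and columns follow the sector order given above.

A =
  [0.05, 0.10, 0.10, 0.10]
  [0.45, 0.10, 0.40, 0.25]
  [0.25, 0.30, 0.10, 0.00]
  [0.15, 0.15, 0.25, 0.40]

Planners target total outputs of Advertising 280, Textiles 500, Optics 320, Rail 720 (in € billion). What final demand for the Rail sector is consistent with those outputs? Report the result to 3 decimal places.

I − A =
  [   0.95    -0.10    -0.10    -0.10]
  [  -0.45     0.90    -0.40    -0.25]
  [  -0.25    -0.30     0.90     0.00]
  [  -0.15    -0.15    -0.25     0.60]
d = (I − A) x:
  d_A = (+0.95)·280 + (-0.10)·500 + (-0.10)·320 + (-0.10)·720 = 112.000
  d_T = (-0.45)·280 + (+0.90)·500 + (-0.40)·320 + (-0.25)·720 = 16.000
  d_O = (-0.25)·280 + (-0.30)·500 + (+0.90)·320 + (+0.00)·720 = 68.000
  d_R = (-0.15)·280 + (-0.15)·500 + (-0.25)·320 + (+0.60)·720 = 235.000

d_R = 235.000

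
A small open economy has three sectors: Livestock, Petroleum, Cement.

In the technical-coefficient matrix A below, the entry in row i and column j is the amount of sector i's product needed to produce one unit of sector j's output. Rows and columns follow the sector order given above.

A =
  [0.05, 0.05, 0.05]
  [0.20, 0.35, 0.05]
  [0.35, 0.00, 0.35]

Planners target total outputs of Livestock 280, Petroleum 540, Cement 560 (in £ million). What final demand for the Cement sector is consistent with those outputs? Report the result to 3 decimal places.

I − A =
  [   0.95    -0.05    -0.05]
  [  -0.20     0.65    -0.05]
  [  -0.35     0.00     0.65]
d = (I − A) x:
  d_1 = (+0.95)·280 + (-0.05)·540 + (-0.05)·560 = 211.000
  d_2 = (-0.20)·280 + (+0.65)·540 + (-0.05)·560 = 267.000
  d_3 = (-0.35)·280 + (+0.00)·540 + (+0.65)·560 = 266.000

d_3 = 266.000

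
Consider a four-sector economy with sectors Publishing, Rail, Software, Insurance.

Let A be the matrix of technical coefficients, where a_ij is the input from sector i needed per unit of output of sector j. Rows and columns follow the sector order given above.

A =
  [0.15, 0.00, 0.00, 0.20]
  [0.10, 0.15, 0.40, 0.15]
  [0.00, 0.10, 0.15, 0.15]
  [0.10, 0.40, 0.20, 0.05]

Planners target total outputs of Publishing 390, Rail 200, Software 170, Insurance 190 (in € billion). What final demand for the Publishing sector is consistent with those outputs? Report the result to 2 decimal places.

d_P = 293.50

I − A =
  [   0.85     0.00     0.00    -0.20]
  [  -0.10     0.85    -0.40    -0.15]
  [   0.00    -0.10     0.85    -0.15]
  [  -0.10    -0.40    -0.20     0.95]
d = (I − A) x:
  d_P = (+0.85)·390 + (+0.00)·200 + (+0.00)·170 + (-0.20)·190 = 293.50
  d_R = (-0.10)·390 + (+0.85)·200 + (-0.40)·170 + (-0.15)·190 = 34.50
  d_S = (+0.00)·390 + (-0.10)·200 + (+0.85)·170 + (-0.15)·190 = 96.00
  d_I = (-0.10)·390 + (-0.40)·200 + (-0.20)·170 + (+0.95)·190 = 27.50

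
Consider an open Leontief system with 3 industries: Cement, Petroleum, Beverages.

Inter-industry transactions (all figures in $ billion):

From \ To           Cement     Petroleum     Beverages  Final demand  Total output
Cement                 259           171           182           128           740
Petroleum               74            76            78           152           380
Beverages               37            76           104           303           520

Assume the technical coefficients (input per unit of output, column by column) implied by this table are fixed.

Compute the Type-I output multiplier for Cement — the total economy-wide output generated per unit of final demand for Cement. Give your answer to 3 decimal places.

Technical coefficients a_ij = z_ij / X_j:
  a_CC = 259/740 = 0.35, a_PC = 74/740 = 0.10, a_BC = 37/740 = 0.05
  a_CP = 171/380 = 0.45, a_PP = 76/380 = 0.20, a_BP = 76/380 = 0.20
  a_CB = 182/520 = 0.35, a_PB = 78/520 = 0.15, a_BB = 104/520 = 0.20
I − A =
  [   0.65    -0.45    -0.35]
  [  -0.10     0.80    -0.15]
  [  -0.05    -0.20     0.80]
Cofactors of I−A, C_ij = (−1)^(i+j)·(minor ij) (rows/columns in the sector order above):
  C_11 = (0.80)(0.80) − (-0.15)(-0.20) = 0.6100
  C_12 = −[(-0.10)(0.80) − (-0.15)(-0.05)] = 0.0875
  C_13 = (-0.10)(-0.20) − (0.80)(-0.05) = 0.0600
  C_21 = −[(-0.45)(0.80) − (-0.35)(-0.20)] = 0.4300
  C_22 = (0.65)(0.80) − (-0.35)(-0.05) = 0.5025
  C_23 = −[(0.65)(-0.20) − (-0.45)(-0.05)] = 0.1525
  C_31 = (-0.45)(-0.15) − (-0.35)(0.80) = 0.3475
  C_32 = −[(0.65)(-0.15) − (-0.35)(-0.10)] = 0.1325
  C_33 = (0.65)(0.80) − (-0.45)(-0.10) = 0.4750
det(I−A) = Σ_j (I−A)_1j·C_1j = (0.65)(0.6100) + (-0.45)(0.0875) + (-0.35)(0.0600) = 0.336125
adj(I−A) = Cᵀ =
  [ 0.6100   0.4300   0.3475]
  [ 0.0875   0.5025   0.1325]
  [ 0.0600   0.1525   0.4750]
(I − A)⁻¹ = adj(I−A) / det(I−A) ≈
  [   1.8148     1.2793     1.0338]
  [   0.2603     1.4950     0.3942]
  [   0.1785     0.4537     1.4132]
The output multiplier for sector j is the column-j sum of the Leontief inverse (I − A)⁻¹ = adj(I−A) / det(I−A).
Column C of adj(I−A): (0.6100, 0.0875, 0.0600); det(I−A) = 0.336125.
m_C = (0.6100 + 0.0875 + 0.0600) / 0.336125 = 0.7575 / 0.336125 ≈ 2.254.

m_C = 2.254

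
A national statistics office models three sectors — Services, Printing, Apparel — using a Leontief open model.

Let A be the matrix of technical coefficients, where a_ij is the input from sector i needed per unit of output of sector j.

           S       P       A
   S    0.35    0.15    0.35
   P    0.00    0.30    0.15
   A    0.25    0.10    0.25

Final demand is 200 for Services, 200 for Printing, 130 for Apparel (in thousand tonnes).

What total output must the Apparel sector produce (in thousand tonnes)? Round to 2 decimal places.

x_A = 433.25

I − A =
  [   0.65    -0.15    -0.35]
  [   0.00     0.70    -0.15]
  [  -0.25    -0.10     0.75]
Cofactors of I−A, C_ij = (−1)^(i+j)·(minor ij) (rows/columns in the sector order above):
  C_11 = (0.70)(0.75) − (-0.15)(-0.10) = 0.5100
  C_12 = −[(0.00)(0.75) − (-0.15)(-0.25)] = 0.0375
  C_13 = (0.00)(-0.10) − (0.70)(-0.25) = 0.1750
  C_21 = −[(-0.15)(0.75) − (-0.35)(-0.10)] = 0.1475
  C_22 = (0.65)(0.75) − (-0.35)(-0.25) = 0.4000
  C_23 = −[(0.65)(-0.10) − (-0.15)(-0.25)] = 0.1025
  C_31 = (-0.15)(-0.15) − (-0.35)(0.70) = 0.2675
  C_32 = −[(0.65)(-0.15) − (-0.35)(0.00)] = 0.0975
  C_33 = (0.65)(0.70) − (-0.15)(0.00) = 0.4550
det(I−A) = Σ_j (I−A)_1j·C_1j = (0.65)(0.5100) + (-0.15)(0.0375) + (-0.35)(0.1750) = 0.264625
adj(I−A) = Cᵀ =
  [ 0.5100   0.1475   0.2675]
  [ 0.0375   0.4000   0.0975]
  [ 0.1750   0.1025   0.4550]
(I − A)⁻¹ = adj(I−A) / det(I−A) ≈
  [   1.9273     0.5574     1.0109]
  [   0.1417     1.5116     0.3684]
  [   0.6613     0.3873     1.7194]
x = (I − A)⁻¹ d = adj(I−A)·d / det(I−A), with det(I−A) = 0.264625:
  x_S = (0.5100·200 + 0.1475·200 + 0.2675·130) / 0.264625 = 166.275 / 0.264625 ≈ 628.34
  x_P = (0.0375·200 + 0.4000·200 + 0.0975·130) / 0.264625 = 100.175 / 0.264625 ≈ 378.55
  x_A = (0.1750·200 + 0.1025·200 + 0.4550·130) / 0.264625 = 114.65 / 0.264625 ≈ 433.25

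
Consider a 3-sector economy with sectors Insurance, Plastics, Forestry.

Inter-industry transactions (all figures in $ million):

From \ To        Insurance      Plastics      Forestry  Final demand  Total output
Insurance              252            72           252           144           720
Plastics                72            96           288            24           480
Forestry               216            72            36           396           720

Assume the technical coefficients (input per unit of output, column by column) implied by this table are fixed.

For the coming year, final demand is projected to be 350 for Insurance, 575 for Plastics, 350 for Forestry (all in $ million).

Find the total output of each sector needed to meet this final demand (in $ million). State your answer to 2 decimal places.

Technical coefficients a_ij = z_ij / X_j:
  a_11 = 252/720 = 0.35, a_21 = 72/720 = 0.10, a_31 = 216/720 = 0.30
  a_12 = 72/480 = 0.15, a_22 = 96/480 = 0.20, a_32 = 72/480 = 0.15
  a_13 = 252/720 = 0.35, a_23 = 288/720 = 0.40, a_33 = 36/720 = 0.05
I − A =
  [   0.65    -0.15    -0.35]
  [  -0.10     0.80    -0.40]
  [  -0.30    -0.15     0.95]
Cofactors of I−A, C_ij = (−1)^(i+j)·(minor ij) (rows/columns in the sector order above):
  C_11 = (0.80)(0.95) − (-0.40)(-0.15) = 0.7000
  C_12 = −[(-0.10)(0.95) − (-0.40)(-0.30)] = 0.2150
  C_13 = (-0.10)(-0.15) − (0.80)(-0.30) = 0.2550
  C_21 = −[(-0.15)(0.95) − (-0.35)(-0.15)] = 0.1950
  C_22 = (0.65)(0.95) − (-0.35)(-0.30) = 0.5125
  C_23 = −[(0.65)(-0.15) − (-0.15)(-0.30)] = 0.1425
  C_31 = (-0.15)(-0.40) − (-0.35)(0.80) = 0.3400
  C_32 = −[(0.65)(-0.40) − (-0.35)(-0.10)] = 0.2950
  C_33 = (0.65)(0.80) − (-0.15)(-0.10) = 0.5050
det(I−A) = Σ_j (I−A)_1j·C_1j = (0.65)(0.7000) + (-0.15)(0.2150) + (-0.35)(0.2550) = 0.3335
adj(I−A) = Cᵀ =
  [ 0.7000   0.1950   0.3400]
  [ 0.2150   0.5125   0.2950]
  [ 0.2550   0.1425   0.5050]
(I − A)⁻¹ = adj(I−A) / det(I−A) ≈
  [   2.0990     0.5847     1.0195]
  [   0.6447     1.5367     0.8846]
  [   0.7646     0.4273     1.5142]
x = (I − A)⁻¹ d = adj(I−A)·d / det(I−A), with det(I−A) = 0.3335:
  x_1 = (0.7000·350 + 0.1950·575 + 0.3400·350) / 0.3335 = 476.125 / 0.3335 ≈ 1427.66
  x_2 = (0.2150·350 + 0.5125·575 + 0.2950·350) / 0.3335 = 473.1875 / 0.3335 ≈ 1418.85
  x_3 = (0.2550·350 + 0.1425·575 + 0.5050·350) / 0.3335 = 347.9375 / 0.3335 ≈ 1043.29

x_1 = 1427.66, x_2 = 1418.85, x_3 = 1043.29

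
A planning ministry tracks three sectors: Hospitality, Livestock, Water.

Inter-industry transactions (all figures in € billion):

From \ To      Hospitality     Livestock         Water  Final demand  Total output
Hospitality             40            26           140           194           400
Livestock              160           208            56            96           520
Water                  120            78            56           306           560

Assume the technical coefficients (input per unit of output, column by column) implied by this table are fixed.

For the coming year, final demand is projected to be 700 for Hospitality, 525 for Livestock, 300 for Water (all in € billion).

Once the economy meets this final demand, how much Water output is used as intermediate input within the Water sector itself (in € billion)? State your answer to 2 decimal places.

Technical coefficients a_ij = z_ij / X_j:
  a_11 = 40/400 = 0.10, a_21 = 160/400 = 0.40, a_31 = 120/400 = 0.30
  a_12 = 26/520 = 0.05, a_22 = 208/520 = 0.40, a_32 = 78/520 = 0.15
  a_13 = 140/560 = 0.25, a_23 = 56/560 = 0.10, a_33 = 56/560 = 0.10
I − A =
  [   0.90    -0.05    -0.25]
  [  -0.40     0.60    -0.10]
  [  -0.30    -0.15     0.90]
Cofactors of I−A, C_ij = (−1)^(i+j)·(minor ij) (rows/columns in the sector order above):
  C_11 = (0.60)(0.90) − (-0.10)(-0.15) = 0.5250
  C_12 = −[(-0.40)(0.90) − (-0.10)(-0.30)] = 0.3900
  C_13 = (-0.40)(-0.15) − (0.60)(-0.30) = 0.2400
  C_21 = −[(-0.05)(0.90) − (-0.25)(-0.15)] = 0.0825
  C_22 = (0.90)(0.90) − (-0.25)(-0.30) = 0.7350
  C_23 = −[(0.90)(-0.15) − (-0.05)(-0.30)] = 0.1500
  C_31 = (-0.05)(-0.10) − (-0.25)(0.60) = 0.1550
  C_32 = −[(0.90)(-0.10) − (-0.25)(-0.40)] = 0.1900
  C_33 = (0.90)(0.60) − (-0.05)(-0.40) = 0.5200
det(I−A) = Σ_j (I−A)_1j·C_1j = (0.90)(0.5250) + (-0.05)(0.3900) + (-0.25)(0.2400) = 0.3930
adj(I−A) = Cᵀ =
  [ 0.5250   0.0825   0.1550]
  [ 0.3900   0.7350   0.1900]
  [ 0.2400   0.1500   0.5200]
(I − A)⁻¹ = adj(I−A) / det(I−A) ≈
  [   1.3359     0.2099     0.3944]
  [   0.9924     1.8702     0.4835]
  [   0.6107     0.3817     1.3232]
First solve x = (I − A)⁻¹ d = adj(I−A)·d / det(I−A); in particular x_3 = (0.2400·700 + 0.1500·525 + 0.5200·300) / 0.3930 = 402.75 / 0.3930 ≈ 1024.8092.
Intermediate flow from 3 to 3: z_33 = a_33 · x_3 = 0.10 × 402.75 / 0.3930 = 40.275 / 0.3930 ≈ 102.48.

z_33 = 102.48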